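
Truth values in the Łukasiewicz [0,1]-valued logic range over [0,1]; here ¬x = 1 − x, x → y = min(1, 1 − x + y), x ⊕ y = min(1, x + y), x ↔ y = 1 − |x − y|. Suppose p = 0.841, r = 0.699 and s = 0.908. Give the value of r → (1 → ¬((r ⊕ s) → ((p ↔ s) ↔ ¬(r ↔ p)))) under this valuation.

1.000

r ⊕ s = min(1, 0.699 + 0.908) = min(1, 1.607) = 1.000
p ↔ s = 1 − |0.841 − 0.908| = 1 − 0.067 = 0.933
r ↔ p = 1 − |0.699 − 0.841| = 1 − 0.142 = 0.858
¬(r ↔ p) = 1 − 0.858 = 0.142
(p ↔ s) ↔ ¬(r ↔ p) = 1 − |0.933 − 0.142| = 1 − 0.791 = 0.209
(r ⊕ s) → ((p ↔ s) ↔ ¬(r ↔ p)) = min(1, 1 − 1.000 + 0.209) = min(1, 0.209) = 0.209
¬((r ⊕ s) → ((p ↔ s) ↔ ¬(r ↔ p))) = 1 − 0.209 = 0.791
1 → ¬((r ⊕ s) → ((p ↔ s) ↔ ¬(r ↔ p))) = min(1, 1 − 1.000 + 0.791) = min(1, 0.791) = 0.791
r → (1 → ¬((r ⊕ s) → ((p ↔ s) ↔ ¬(r ↔ p)))) = min(1, 1 − 0.699 + 0.791) = min(1, 1.092) = 1.000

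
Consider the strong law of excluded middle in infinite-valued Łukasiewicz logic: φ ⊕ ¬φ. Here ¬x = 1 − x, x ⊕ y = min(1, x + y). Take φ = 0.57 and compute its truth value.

¬φ = 1 − 0.57 = 0.43
φ ⊕ ¬φ = min(1, 0.57 + 0.43) = min(1, 1.00) = 1.00
(As expected: always 1 in Ł∞ since a ⊕ (1−a) = 1.)

1.00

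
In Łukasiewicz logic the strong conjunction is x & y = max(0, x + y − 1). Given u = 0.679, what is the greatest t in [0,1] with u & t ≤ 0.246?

The residuum of the Łukasiewicz t-norm gives the supremum: min(1, 1 − 0.679 + 0.246).
1 − 0.679 + 0.246 = 0.567, so t = min(1, 0.567) = 0.567.
Check: 0.679 & 0.567 = max(0, 0.246) = 0.246 ≤ 0.246.

0.567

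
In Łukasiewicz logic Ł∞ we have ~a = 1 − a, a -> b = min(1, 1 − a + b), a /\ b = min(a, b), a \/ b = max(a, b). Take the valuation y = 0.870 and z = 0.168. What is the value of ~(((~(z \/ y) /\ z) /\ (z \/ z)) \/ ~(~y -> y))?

0.870

z \/ y = max(0.168, 0.870) = 0.870
~(z \/ y) = 1 − 0.870 = 0.130
~(z \/ y) /\ z = min(0.130, 0.168) = 0.130
z \/ z = max(0.168, 0.168) = 0.168
(~(z \/ y) /\ z) /\ (z \/ z) = min(0.130, 0.168) = 0.130
~y = 1 − 0.870 = 0.130
~y -> y = min(1, 1 − 0.130 + 0.870) = min(1, 1.740) = 1.000
~(~y -> y) = 1 − 1.000 = 0.000
((~(z \/ y) /\ z) /\ (z \/ z)) \/ ~(~y -> y) = max(0.130, 0.000) = 0.130
~(((~(z \/ y) /\ z) /\ (z \/ z)) \/ ~(~y -> y)) = 1 − 0.130 = 0.870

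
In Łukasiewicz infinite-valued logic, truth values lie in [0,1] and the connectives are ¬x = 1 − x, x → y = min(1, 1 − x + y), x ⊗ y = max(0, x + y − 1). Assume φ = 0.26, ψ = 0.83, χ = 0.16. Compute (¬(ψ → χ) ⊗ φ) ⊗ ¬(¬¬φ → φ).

ψ → χ = min(1, 1 − 0.83 + 0.16) = min(1, 0.33) = 0.33
¬(ψ → χ) = 1 − 0.33 = 0.67
¬(ψ → χ) ⊗ φ = max(0, 0.67 + 0.26 − 1) = max(0, -0.07) = 0.00
¬φ = 1 − 0.26 = 0.74
¬¬φ = 1 − 0.74 = 0.26
¬¬φ → φ = min(1, 1 − 0.26 + 0.26) = min(1, 1.00) = 1.00
¬(¬¬φ → φ) = 1 − 1.00 = 0.00
(¬(ψ → χ) ⊗ φ) ⊗ ¬(¬¬φ → φ) = max(0, 0.00 + 0.00 − 1) = max(0, -1.00) = 0.00

0.00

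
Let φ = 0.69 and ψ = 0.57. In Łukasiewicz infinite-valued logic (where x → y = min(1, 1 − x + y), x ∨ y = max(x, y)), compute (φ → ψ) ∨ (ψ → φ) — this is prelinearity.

φ → ψ = min(1, 1 − 0.69 + 0.57) = min(1, 0.88) = 0.88
ψ → φ = min(1, 1 − 0.57 + 0.69) = min(1, 1.12) = 1.00
(φ → ψ) ∨ (ψ → φ) = max(0.88, 1.00) = 1.00
(As expected: a Ł∞-tautology — holds in every MV-chain.)

1.00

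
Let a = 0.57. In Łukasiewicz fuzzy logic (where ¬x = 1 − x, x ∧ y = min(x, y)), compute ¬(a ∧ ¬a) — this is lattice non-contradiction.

¬a = 1 − 0.57 = 0.43
a ∧ ¬a = min(0.57, 0.43) = 0.43
¬(a ∧ ¬a) = 1 − 0.43 = 0.57
(The value 0.57 < 1 shows this instance is not satisfied; not a Ł∞-tautology — its value is 1 − min(a, 1−a).)

0.57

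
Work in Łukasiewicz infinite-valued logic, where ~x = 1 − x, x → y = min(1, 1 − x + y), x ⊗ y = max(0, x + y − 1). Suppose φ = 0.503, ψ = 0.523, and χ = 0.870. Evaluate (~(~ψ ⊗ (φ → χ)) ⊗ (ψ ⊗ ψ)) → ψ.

1.000

~ψ = 1 − 0.523 = 0.477
φ → χ = min(1, 1 − 0.503 + 0.870) = min(1, 1.367) = 1.000
~ψ ⊗ (φ → χ) = max(0, 0.477 + 1.000 − 1) = max(0, 0.477) = 0.477
~(~ψ ⊗ (φ → χ)) = 1 − 0.477 = 0.523
ψ ⊗ ψ = max(0, 0.523 + 0.523 − 1) = max(0, 0.046) = 0.046
~(~ψ ⊗ (φ → χ)) ⊗ (ψ ⊗ ψ) = max(0, 0.523 + 0.046 − 1) = max(0, -0.431) = 0.000
(~(~ψ ⊗ (φ → χ)) ⊗ (ψ ⊗ ψ)) → ψ = min(1, 1 − 0.000 + 0.523) = min(1, 1.523) = 1.000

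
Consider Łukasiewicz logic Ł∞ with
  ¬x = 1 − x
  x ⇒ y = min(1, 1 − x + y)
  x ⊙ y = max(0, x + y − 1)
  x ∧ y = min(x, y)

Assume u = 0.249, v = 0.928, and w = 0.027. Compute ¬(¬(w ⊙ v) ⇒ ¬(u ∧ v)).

w ⊙ v = max(0, 0.027 + 0.928 − 1) = max(0, -0.045) = 0.000
¬(w ⊙ v) = 1 − 0.000 = 1.000
u ∧ v = min(0.249, 0.928) = 0.249
¬(u ∧ v) = 1 − 0.249 = 0.751
¬(w ⊙ v) ⇒ ¬(u ∧ v) = min(1, 1 − 1.000 + 0.751) = min(1, 0.751) = 0.751
¬(¬(w ⊙ v) ⇒ ¬(u ∧ v)) = 1 − 0.751 = 0.249

0.249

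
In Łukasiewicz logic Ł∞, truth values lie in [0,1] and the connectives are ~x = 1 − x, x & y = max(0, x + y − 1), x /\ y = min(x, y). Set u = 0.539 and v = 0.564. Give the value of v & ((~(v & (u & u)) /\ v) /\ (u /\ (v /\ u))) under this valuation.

u & u = max(0, 0.539 + 0.539 − 1) = max(0, 0.078) = 0.078
v & (u & u) = max(0, 0.564 + 0.078 − 1) = max(0, -0.358) = 0.000
~(v & (u & u)) = 1 − 0.000 = 1.000
~(v & (u & u)) /\ v = min(1.000, 0.564) = 0.564
v /\ u = min(0.564, 0.539) = 0.539
u /\ (v /\ u) = min(0.539, 0.539) = 0.539
(~(v & (u & u)) /\ v) /\ (u /\ (v /\ u)) = min(0.564, 0.539) = 0.539
v & ((~(v & (u & u)) /\ v) /\ (u /\ (v /\ u))) = max(0, 0.564 + 0.539 − 1) = max(0, 0.103) = 0.103

0.103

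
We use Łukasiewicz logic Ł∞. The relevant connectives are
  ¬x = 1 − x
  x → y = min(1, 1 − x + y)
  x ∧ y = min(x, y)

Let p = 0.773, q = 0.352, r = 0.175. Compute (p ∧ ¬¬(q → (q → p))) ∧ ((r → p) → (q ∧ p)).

q → p = min(1, 1 − 0.352 + 0.773) = min(1, 1.421) = 1.000
q → (q → p) = min(1, 1 − 0.352 + 1.000) = min(1, 1.648) = 1.000
¬(q → (q → p)) = 1 − 1.000 = 0.000
¬¬(q → (q → p)) = 1 − 0.000 = 1.000
p ∧ ¬¬(q → (q → p)) = min(0.773, 1.000) = 0.773
r → p = min(1, 1 − 0.175 + 0.773) = min(1, 1.598) = 1.000
q ∧ p = min(0.352, 0.773) = 0.352
(r → p) → (q ∧ p) = min(1, 1 − 1.000 + 0.352) = min(1, 0.352) = 0.352
(p ∧ ¬¬(q → (q → p))) ∧ ((r → p) → (q ∧ p)) = min(0.773, 0.352) = 0.352

0.352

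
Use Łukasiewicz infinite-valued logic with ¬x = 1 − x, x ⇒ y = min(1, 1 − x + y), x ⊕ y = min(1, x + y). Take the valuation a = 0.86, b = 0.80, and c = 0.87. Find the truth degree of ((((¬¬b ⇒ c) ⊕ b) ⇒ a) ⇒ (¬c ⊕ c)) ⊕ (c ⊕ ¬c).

1.00

¬b = 1 − 0.80 = 0.20
¬¬b = 1 − 0.20 = 0.80
¬¬b ⇒ c = min(1, 1 − 0.80 + 0.87) = min(1, 1.07) = 1.00
(¬¬b ⇒ c) ⊕ b = min(1, 1.00 + 0.80) = min(1, 1.80) = 1.00
((¬¬b ⇒ c) ⊕ b) ⇒ a = min(1, 1 − 1.00 + 0.86) = min(1, 0.86) = 0.86
¬c = 1 − 0.87 = 0.13
¬c ⊕ c = min(1, 0.13 + 0.87) = min(1, 1.00) = 1.00
(((¬¬b ⇒ c) ⊕ b) ⇒ a) ⇒ (¬c ⊕ c) = min(1, 1 − 0.86 + 1.00) = min(1, 1.14) = 1.00
c ⊕ ¬c = min(1, 0.87 + 0.13) = min(1, 1.00) = 1.00
((((¬¬b ⇒ c) ⊕ b) ⇒ a) ⇒ (¬c ⊕ c)) ⊕ (c ⊕ ¬c) = min(1, 1.00 + 1.00) = min(1, 2.00) = 1.00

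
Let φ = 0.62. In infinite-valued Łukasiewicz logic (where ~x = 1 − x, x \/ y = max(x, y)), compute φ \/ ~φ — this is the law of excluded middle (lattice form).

~φ = 1 − 0.62 = 0.38
φ \/ ~φ = max(0.62, 0.38) = 0.62
(The value 0.62 < 1 shows this instance is not satisfied; not a Ł∞-tautology — its value is max(a, 1−a).)

0.62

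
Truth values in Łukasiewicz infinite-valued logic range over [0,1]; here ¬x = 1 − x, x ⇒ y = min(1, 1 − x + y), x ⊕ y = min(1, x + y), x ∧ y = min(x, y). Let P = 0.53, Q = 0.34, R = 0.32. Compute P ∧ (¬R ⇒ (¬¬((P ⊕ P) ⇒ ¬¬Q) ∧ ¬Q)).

¬R = 1 − 0.32 = 0.68
P ⊕ P = min(1, 0.53 + 0.53) = min(1, 1.06) = 1.00
¬Q = 1 − 0.34 = 0.66
¬¬Q = 1 − 0.66 = 0.34
(P ⊕ P) ⇒ ¬¬Q = min(1, 1 − 1.00 + 0.34) = min(1, 0.34) = 0.34
¬((P ⊕ P) ⇒ ¬¬Q) = 1 − 0.34 = 0.66
¬¬((P ⊕ P) ⇒ ¬¬Q) = 1 − 0.66 = 0.34
¬¬((P ⊕ P) ⇒ ¬¬Q) ∧ ¬Q = min(0.34, 0.66) = 0.34
¬R ⇒ (¬¬((P ⊕ P) ⇒ ¬¬Q) ∧ ¬Q) = min(1, 1 − 0.68 + 0.34) = min(1, 0.66) = 0.66
P ∧ (¬R ⇒ (¬¬((P ⊕ P) ⇒ ¬¬Q) ∧ ¬Q)) = min(0.53, 0.66) = 0.53

0.53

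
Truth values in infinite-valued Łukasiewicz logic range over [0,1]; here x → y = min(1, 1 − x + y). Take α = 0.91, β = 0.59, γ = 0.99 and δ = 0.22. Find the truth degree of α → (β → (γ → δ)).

γ → δ = min(1, 1 − 0.99 + 0.22) = min(1, 0.23) = 0.23
β → (γ → δ) = min(1, 1 − 0.59 + 0.23) = min(1, 0.64) = 0.64
α → (β → (γ → δ)) = min(1, 1 − 0.91 + 0.64) = min(1, 0.73) = 0.73

0.73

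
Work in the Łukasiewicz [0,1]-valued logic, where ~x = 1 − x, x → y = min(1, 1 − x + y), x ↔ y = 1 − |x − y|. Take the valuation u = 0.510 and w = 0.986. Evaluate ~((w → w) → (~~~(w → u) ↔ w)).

0.510

w → w = min(1, 1 − 0.986 + 0.986) = min(1, 1.000) = 1.000
w → u = min(1, 1 − 0.986 + 0.510) = min(1, 0.524) = 0.524
~(w → u) = 1 − 0.524 = 0.476
~~(w → u) = 1 − 0.476 = 0.524
~~~(w → u) = 1 − 0.524 = 0.476
~~~(w → u) ↔ w = 1 − |0.476 − 0.986| = 1 − 0.510 = 0.490
(w → w) → (~~~(w → u) ↔ w) = min(1, 1 − 1.000 + 0.490) = min(1, 0.490) = 0.490
~((w → w) → (~~~(w → u) ↔ w)) = 1 − 0.490 = 0.510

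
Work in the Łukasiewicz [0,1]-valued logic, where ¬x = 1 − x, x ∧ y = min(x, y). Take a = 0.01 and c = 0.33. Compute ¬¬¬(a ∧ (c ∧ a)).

0.99

c ∧ a = min(0.33, 0.01) = 0.01
a ∧ (c ∧ a) = min(0.01, 0.01) = 0.01
¬(a ∧ (c ∧ a)) = 1 − 0.01 = 0.99
¬¬(a ∧ (c ∧ a)) = 1 − 0.99 = 0.01
¬¬¬(a ∧ (c ∧ a)) = 1 − 0.01 = 0.99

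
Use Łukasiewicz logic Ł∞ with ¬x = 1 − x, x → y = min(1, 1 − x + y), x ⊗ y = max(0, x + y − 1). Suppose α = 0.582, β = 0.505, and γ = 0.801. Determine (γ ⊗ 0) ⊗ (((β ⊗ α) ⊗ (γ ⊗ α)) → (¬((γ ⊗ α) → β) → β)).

0.000

γ ⊗ 0 = max(0, 0.801 + 0.000 − 1) = max(0, -0.199) = 0.000
β ⊗ α = max(0, 0.505 + 0.582 − 1) = max(0, 0.087) = 0.087
γ ⊗ α = max(0, 0.801 + 0.582 − 1) = max(0, 0.383) = 0.383
(β ⊗ α) ⊗ (γ ⊗ α) = max(0, 0.087 + 0.383 − 1) = max(0, -0.530) = 0.000
(γ ⊗ α) → β = min(1, 1 − 0.383 + 0.505) = min(1, 1.122) = 1.000
¬((γ ⊗ α) → β) = 1 − 1.000 = 0.000
¬((γ ⊗ α) → β) → β = min(1, 1 − 0.000 + 0.505) = min(1, 1.505) = 1.000
((β ⊗ α) ⊗ (γ ⊗ α)) → (¬((γ ⊗ α) → β) → β) = min(1, 1 − 0.000 + 1.000) = min(1, 2.000) = 1.000
(γ ⊗ 0) ⊗ (((β ⊗ α) ⊗ (γ ⊗ α)) → (¬((γ ⊗ α) → β) → β)) = max(0, 0.000 + 1.000 − 1) = max(0, 0.000) = 0.000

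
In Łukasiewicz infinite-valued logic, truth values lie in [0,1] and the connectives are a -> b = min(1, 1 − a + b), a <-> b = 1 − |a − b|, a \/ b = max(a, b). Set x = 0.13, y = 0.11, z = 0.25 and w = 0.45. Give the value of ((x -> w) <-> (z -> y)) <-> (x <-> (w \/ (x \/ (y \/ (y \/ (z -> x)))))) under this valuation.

0.39

x -> w = min(1, 1 − 0.13 + 0.45) = min(1, 1.32) = 1.00
z -> y = min(1, 1 − 0.25 + 0.11) = min(1, 0.86) = 0.86
(x -> w) <-> (z -> y) = 1 − |1.00 − 0.86| = 1 − 0.14 = 0.86
z -> x = min(1, 1 − 0.25 + 0.13) = min(1, 0.88) = 0.88
y \/ (z -> x) = max(0.11, 0.88) = 0.88
y \/ (y \/ (z -> x)) = max(0.11, 0.88) = 0.88
x \/ (y \/ (y \/ (z -> x))) = max(0.13, 0.88) = 0.88
w \/ (x \/ (y \/ (y \/ (z -> x)))) = max(0.45, 0.88) = 0.88
x <-> (w \/ (x \/ (y \/ (y \/ (z -> x))))) = 1 − |0.13 − 0.88| = 1 − 0.75 = 0.25
((x -> w) <-> (z -> y)) <-> (x <-> (w \/ (x \/ (y \/ (y \/ (z -> x)))))) = 1 − |0.86 − 0.25| = 1 − 0.61 = 0.39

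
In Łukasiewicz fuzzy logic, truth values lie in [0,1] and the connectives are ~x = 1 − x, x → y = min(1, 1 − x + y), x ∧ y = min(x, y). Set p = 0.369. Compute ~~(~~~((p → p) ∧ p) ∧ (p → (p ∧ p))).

0.631

p → p = min(1, 1 − 0.369 + 0.369) = min(1, 1.000) = 1.000
(p → p) ∧ p = min(1.000, 0.369) = 0.369
~((p → p) ∧ p) = 1 − 0.369 = 0.631
~~((p → p) ∧ p) = 1 − 0.631 = 0.369
~~~((p → p) ∧ p) = 1 − 0.369 = 0.631
p ∧ p = min(0.369, 0.369) = 0.369
p → (p ∧ p) = min(1, 1 − 0.369 + 0.369) = min(1, 1.000) = 1.000
~~~((p → p) ∧ p) ∧ (p → (p ∧ p)) = min(0.631, 1.000) = 0.631
~(~~~((p → p) ∧ p) ∧ (p → (p ∧ p))) = 1 − 0.631 = 0.369
~~(~~~((p → p) ∧ p) ∧ (p → (p ∧ p))) = 1 − 0.369 = 0.631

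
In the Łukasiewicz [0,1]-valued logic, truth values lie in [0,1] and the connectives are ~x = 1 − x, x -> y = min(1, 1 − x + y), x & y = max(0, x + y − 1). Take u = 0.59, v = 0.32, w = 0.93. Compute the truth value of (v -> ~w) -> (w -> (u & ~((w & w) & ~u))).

0.64

~w = 1 − 0.93 = 0.07
v -> ~w = min(1, 1 − 0.32 + 0.07) = min(1, 0.75) = 0.75
w & w = max(0, 0.93 + 0.93 − 1) = max(0, 0.86) = 0.86
~u = 1 − 0.59 = 0.41
(w & w) & ~u = max(0, 0.86 + 0.41 − 1) = max(0, 0.27) = 0.27
~((w & w) & ~u) = 1 − 0.27 = 0.73
u & ~((w & w) & ~u) = max(0, 0.59 + 0.73 − 1) = max(0, 0.32) = 0.32
w -> (u & ~((w & w) & ~u)) = min(1, 1 − 0.93 + 0.32) = min(1, 0.39) = 0.39
(v -> ~w) -> (w -> (u & ~((w & w) & ~u))) = min(1, 1 − 0.75 + 0.39) = min(1, 0.64) = 0.64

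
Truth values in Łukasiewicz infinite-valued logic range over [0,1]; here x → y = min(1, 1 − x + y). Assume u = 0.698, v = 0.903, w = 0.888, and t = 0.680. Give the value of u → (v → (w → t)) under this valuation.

1.000

w → t = min(1, 1 − 0.888 + 0.680) = min(1, 0.792) = 0.792
v → (w → t) = min(1, 1 − 0.903 + 0.792) = min(1, 0.889) = 0.889
u → (v → (w → t)) = min(1, 1 − 0.698 + 0.889) = min(1, 1.191) = 1.000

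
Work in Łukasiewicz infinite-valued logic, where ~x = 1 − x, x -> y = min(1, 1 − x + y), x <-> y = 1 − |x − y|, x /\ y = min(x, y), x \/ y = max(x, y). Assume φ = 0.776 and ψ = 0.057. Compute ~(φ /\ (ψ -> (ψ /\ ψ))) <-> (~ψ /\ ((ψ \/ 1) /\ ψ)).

0.833

ψ /\ ψ = min(0.057, 0.057) = 0.057
ψ -> (ψ /\ ψ) = min(1, 1 − 0.057 + 0.057) = min(1, 1.000) = 1.000
φ /\ (ψ -> (ψ /\ ψ)) = min(0.776, 1.000) = 0.776
~(φ /\ (ψ -> (ψ /\ ψ))) = 1 − 0.776 = 0.224
~ψ = 1 − 0.057 = 0.943
ψ \/ 1 = max(0.057, 1.000) = 1.000
(ψ \/ 1) /\ ψ = min(1.000, 0.057) = 0.057
~ψ /\ ((ψ \/ 1) /\ ψ) = min(0.943, 0.057) = 0.057
~(φ /\ (ψ -> (ψ /\ ψ))) <-> (~ψ /\ ((ψ \/ 1) /\ ψ)) = 1 − |0.224 − 0.057| = 1 − 0.167 = 0.833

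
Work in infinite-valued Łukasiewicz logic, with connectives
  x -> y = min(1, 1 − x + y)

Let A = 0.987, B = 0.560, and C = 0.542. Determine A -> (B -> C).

B -> C = min(1, 1 − 0.560 + 0.542) = min(1, 0.982) = 0.982
A -> (B -> C) = min(1, 1 − 0.987 + 0.982) = min(1, 0.995) = 0.995

0.995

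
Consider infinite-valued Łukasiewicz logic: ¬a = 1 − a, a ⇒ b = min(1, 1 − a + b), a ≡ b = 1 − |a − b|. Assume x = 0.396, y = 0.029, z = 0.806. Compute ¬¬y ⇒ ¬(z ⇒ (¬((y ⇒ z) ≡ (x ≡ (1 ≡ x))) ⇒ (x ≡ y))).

0.971

¬y = 1 − 0.029 = 0.971
¬¬y = 1 − 0.971 = 0.029
y ⇒ z = min(1, 1 − 0.029 + 0.806) = min(1, 1.777) = 1.000
1 ≡ x = 1 − |1.000 − 0.396| = 1 − 0.604 = 0.396
x ≡ (1 ≡ x) = 1 − |0.396 − 0.396| = 1 − 0.000 = 1.000
(y ⇒ z) ≡ (x ≡ (1 ≡ x)) = 1 − |1.000 − 1.000| = 1 − 0.000 = 1.000
¬((y ⇒ z) ≡ (x ≡ (1 ≡ x))) = 1 − 1.000 = 0.000
x ≡ y = 1 − |0.396 − 0.029| = 1 − 0.367 = 0.633
¬((y ⇒ z) ≡ (x ≡ (1 ≡ x))) ⇒ (x ≡ y) = min(1, 1 − 0.000 + 0.633) = min(1, 1.633) = 1.000
z ⇒ (¬((y ⇒ z) ≡ (x ≡ (1 ≡ x))) ⇒ (x ≡ y)) = min(1, 1 − 0.806 + 1.000) = min(1, 1.194) = 1.000
¬(z ⇒ (¬((y ⇒ z) ≡ (x ≡ (1 ≡ x))) ⇒ (x ≡ y))) = 1 − 1.000 = 0.000
¬¬y ⇒ ¬(z ⇒ (¬((y ⇒ z) ≡ (x ≡ (1 ≡ x))) ⇒ (x ≡ y))) = min(1, 1 − 0.029 + 0.000) = min(1, 0.971) = 0.971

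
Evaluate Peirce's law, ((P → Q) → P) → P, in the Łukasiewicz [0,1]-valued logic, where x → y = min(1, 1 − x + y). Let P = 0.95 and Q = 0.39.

P → Q = min(1, 1 − 0.95 + 0.39) = min(1, 0.44) = 0.44
(P → Q) → P = min(1, 1 − 0.44 + 0.95) = min(1, 1.51) = 1.00
((P → Q) → P) → P = min(1, 1 − 1.00 + 0.95) = min(1, 0.95) = 0.95
(The value 0.95 < 1 shows this instance is not satisfied; not a Ł∞-tautology in general.)

0.95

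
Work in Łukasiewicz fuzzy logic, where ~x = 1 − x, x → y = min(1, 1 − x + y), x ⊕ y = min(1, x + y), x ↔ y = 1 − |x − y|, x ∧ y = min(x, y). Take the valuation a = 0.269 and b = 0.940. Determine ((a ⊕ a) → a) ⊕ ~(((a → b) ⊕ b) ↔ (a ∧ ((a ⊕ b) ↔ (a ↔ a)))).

a ⊕ a = min(1, 0.269 + 0.269) = min(1, 0.538) = 0.538
(a ⊕ a) → a = min(1, 1 − 0.538 + 0.269) = min(1, 0.731) = 0.731
a → b = min(1, 1 − 0.269 + 0.940) = min(1, 1.671) = 1.000
(a → b) ⊕ b = min(1, 1.000 + 0.940) = min(1, 1.940) = 1.000
a ⊕ b = min(1, 0.269 + 0.940) = min(1, 1.209) = 1.000
a ↔ a = 1 − |0.269 − 0.269| = 1 − 0.000 = 1.000
(a ⊕ b) ↔ (a ↔ a) = 1 − |1.000 − 1.000| = 1 − 0.000 = 1.000
a ∧ ((a ⊕ b) ↔ (a ↔ a)) = min(0.269, 1.000) = 0.269
((a → b) ⊕ b) ↔ (a ∧ ((a ⊕ b) ↔ (a ↔ a))) = 1 − |1.000 − 0.269| = 1 − 0.731 = 0.269
~(((a → b) ⊕ b) ↔ (a ∧ ((a ⊕ b) ↔ (a ↔ a)))) = 1 − 0.269 = 0.731
((a ⊕ a) → a) ⊕ ~(((a → b) ⊕ b) ↔ (a ∧ ((a ⊕ b) ↔ (a ↔ a)))) = min(1, 0.731 + 0.731) = min(1, 1.462) = 1.000

1.000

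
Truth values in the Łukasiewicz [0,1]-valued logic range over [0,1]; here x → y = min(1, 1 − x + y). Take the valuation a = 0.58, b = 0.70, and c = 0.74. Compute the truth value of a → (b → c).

1.00

b → c = min(1, 1 − 0.70 + 0.74) = min(1, 1.04) = 1.00
a → (b → c) = min(1, 1 − 0.58 + 1.00) = min(1, 1.42) = 1.00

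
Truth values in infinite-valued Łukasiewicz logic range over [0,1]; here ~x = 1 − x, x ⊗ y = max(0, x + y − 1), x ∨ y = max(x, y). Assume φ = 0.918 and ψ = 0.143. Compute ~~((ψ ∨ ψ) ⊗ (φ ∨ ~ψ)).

0.061

ψ ∨ ψ = max(0.143, 0.143) = 0.143
~ψ = 1 − 0.143 = 0.857
φ ∨ ~ψ = max(0.918, 0.857) = 0.918
(ψ ∨ ψ) ⊗ (φ ∨ ~ψ) = max(0, 0.143 + 0.918 − 1) = max(0, 0.061) = 0.061
~((ψ ∨ ψ) ⊗ (φ ∨ ~ψ)) = 1 − 0.061 = 0.939
~~((ψ ∨ ψ) ⊗ (φ ∨ ~ψ)) = 1 − 0.939 = 0.061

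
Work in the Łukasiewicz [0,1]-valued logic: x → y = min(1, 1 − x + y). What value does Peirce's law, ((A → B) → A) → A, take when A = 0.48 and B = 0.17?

A → B = min(1, 1 − 0.48 + 0.17) = min(1, 0.69) = 0.69
(A → B) → A = min(1, 1 − 0.69 + 0.48) = min(1, 0.79) = 0.79
((A → B) → A) → A = min(1, 1 − 0.79 + 0.48) = min(1, 0.69) = 0.69
(The value 0.69 < 1 shows this instance is not satisfied; not a Ł∞-tautology in general.)

0.69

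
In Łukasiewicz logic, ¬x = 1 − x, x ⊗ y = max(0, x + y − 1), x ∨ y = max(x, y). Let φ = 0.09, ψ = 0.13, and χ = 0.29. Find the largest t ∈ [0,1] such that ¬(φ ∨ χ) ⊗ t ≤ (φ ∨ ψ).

0.42

φ ∨ χ = max(0.09, 0.29) = 0.29
¬(φ ∨ χ) = 1 − 0.29 = 0.71
So the left factor is ¬(φ ∨ χ) = 0.71.
φ ∨ ψ = max(0.09, 0.13) = 0.13
So the right-hand bound is φ ∨ ψ = 0.13.
The residuum of the Łukasiewicz t-norm gives the supremum: min(1, 1 − 0.71 + 0.13).
1 − 0.71 + 0.13 = 0.42, so t = min(1, 0.42) = 0.42.
Check: 0.71 ⊗ 0.42 = max(0, 0.13) = 0.13 ≤ 0.13.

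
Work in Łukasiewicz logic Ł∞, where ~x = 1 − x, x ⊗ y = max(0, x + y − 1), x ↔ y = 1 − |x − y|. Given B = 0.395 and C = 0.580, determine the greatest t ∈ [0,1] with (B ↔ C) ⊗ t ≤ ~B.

B ↔ C = 1 − |0.395 − 0.580| = 1 − 0.185 = 0.815
So the left factor is B ↔ C = 0.815.
~B = 1 − 0.395 = 0.605
So the right-hand bound is ~B = 0.605.
The residuum of the Łukasiewicz t-norm gives the supremum: min(1, 1 − 0.815 + 0.605).
1 − 0.815 + 0.605 = 0.790, so t = min(1, 0.790) = 0.790.
Check: 0.815 ⊗ 0.790 = max(0, 0.605) = 0.605 ≤ 0.605.

0.790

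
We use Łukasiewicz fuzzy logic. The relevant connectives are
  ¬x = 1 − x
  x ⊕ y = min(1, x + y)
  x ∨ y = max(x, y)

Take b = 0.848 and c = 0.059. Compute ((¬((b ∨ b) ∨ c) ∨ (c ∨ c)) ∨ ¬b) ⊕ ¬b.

0.304

b ∨ b = max(0.848, 0.848) = 0.848
(b ∨ b) ∨ c = max(0.848, 0.059) = 0.848
¬((b ∨ b) ∨ c) = 1 − 0.848 = 0.152
c ∨ c = max(0.059, 0.059) = 0.059
¬((b ∨ b) ∨ c) ∨ (c ∨ c) = max(0.152, 0.059) = 0.152
¬b = 1 − 0.848 = 0.152
(¬((b ∨ b) ∨ c) ∨ (c ∨ c)) ∨ ¬b = max(0.152, 0.152) = 0.152
((¬((b ∨ b) ∨ c) ∨ (c ∨ c)) ∨ ¬b) ⊕ ¬b = min(1, 0.152 + 0.152) = min(1, 0.304) = 0.304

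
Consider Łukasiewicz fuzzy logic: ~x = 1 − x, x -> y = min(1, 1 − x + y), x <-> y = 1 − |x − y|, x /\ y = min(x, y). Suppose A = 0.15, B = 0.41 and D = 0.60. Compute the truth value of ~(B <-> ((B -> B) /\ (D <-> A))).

B -> B = min(1, 1 − 0.41 + 0.41) = min(1, 1.00) = 1.00
D <-> A = 1 − |0.60 − 0.15| = 1 − 0.45 = 0.55
(B -> B) /\ (D <-> A) = min(1.00, 0.55) = 0.55
B <-> ((B -> B) /\ (D <-> A)) = 1 − |0.41 − 0.55| = 1 − 0.14 = 0.86
~(B <-> ((B -> B) /\ (D <-> A))) = 1 − 0.86 = 0.14

0.14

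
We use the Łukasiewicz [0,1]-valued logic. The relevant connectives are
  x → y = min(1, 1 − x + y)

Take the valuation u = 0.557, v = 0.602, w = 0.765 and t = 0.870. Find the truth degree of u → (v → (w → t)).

w → t = min(1, 1 − 0.765 + 0.870) = min(1, 1.105) = 1.000
v → (w → t) = min(1, 1 − 0.602 + 1.000) = min(1, 1.398) = 1.000
u → (v → (w → t)) = min(1, 1 − 0.557 + 1.000) = min(1, 1.443) = 1.000

1.000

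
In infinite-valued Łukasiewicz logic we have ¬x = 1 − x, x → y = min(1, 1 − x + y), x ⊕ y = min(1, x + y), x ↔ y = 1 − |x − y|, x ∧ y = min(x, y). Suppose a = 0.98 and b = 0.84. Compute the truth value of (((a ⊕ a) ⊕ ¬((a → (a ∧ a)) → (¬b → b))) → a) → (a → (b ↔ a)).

a ⊕ a = min(1, 0.98 + 0.98) = min(1, 1.96) = 1.00
a ∧ a = min(0.98, 0.98) = 0.98
a → (a ∧ a) = min(1, 1 − 0.98 + 0.98) = min(1, 1.00) = 1.00
¬b = 1 − 0.84 = 0.16
¬b → b = min(1, 1 − 0.16 + 0.84) = min(1, 1.68) = 1.00
(a → (a ∧ a)) → (¬b → b) = min(1, 1 − 1.00 + 1.00) = min(1, 1.00) = 1.00
¬((a → (a ∧ a)) → (¬b → b)) = 1 − 1.00 = 0.00
(a ⊕ a) ⊕ ¬((a → (a ∧ a)) → (¬b → b)) = min(1, 1.00 + 0.00) = min(1, 1.00) = 1.00
((a ⊕ a) ⊕ ¬((a → (a ∧ a)) → (¬b → b))) → a = min(1, 1 − 1.00 + 0.98) = min(1, 0.98) = 0.98
b ↔ a = 1 − |0.84 − 0.98| = 1 − 0.14 = 0.86
a → (b ↔ a) = min(1, 1 − 0.98 + 0.86) = min(1, 0.88) = 0.88
(((a ⊕ a) ⊕ ¬((a → (a ∧ a)) → (¬b → b))) → a) → (a → (b ↔ a)) = min(1, 1 − 0.98 + 0.88) = min(1, 0.90) = 0.90

0.90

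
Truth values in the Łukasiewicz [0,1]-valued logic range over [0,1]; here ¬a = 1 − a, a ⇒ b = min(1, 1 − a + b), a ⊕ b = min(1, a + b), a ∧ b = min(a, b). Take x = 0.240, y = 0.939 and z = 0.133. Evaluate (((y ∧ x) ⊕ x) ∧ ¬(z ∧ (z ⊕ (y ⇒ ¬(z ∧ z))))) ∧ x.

y ∧ x = min(0.939, 0.240) = 0.240
(y ∧ x) ⊕ x = min(1, 0.240 + 0.240) = min(1, 0.480) = 0.480
z ∧ z = min(0.133, 0.133) = 0.133
¬(z ∧ z) = 1 − 0.133 = 0.867
y ⇒ ¬(z ∧ z) = min(1, 1 − 0.939 + 0.867) = min(1, 0.928) = 0.928
z ⊕ (y ⇒ ¬(z ∧ z)) = min(1, 0.133 + 0.928) = min(1, 1.061) = 1.000
z ∧ (z ⊕ (y ⇒ ¬(z ∧ z))) = min(0.133, 1.000) = 0.133
¬(z ∧ (z ⊕ (y ⇒ ¬(z ∧ z)))) = 1 − 0.133 = 0.867
((y ∧ x) ⊕ x) ∧ ¬(z ∧ (z ⊕ (y ⇒ ¬(z ∧ z)))) = min(0.480, 0.867) = 0.480
(((y ∧ x) ⊕ x) ∧ ¬(z ∧ (z ⊕ (y ⇒ ¬(z ∧ z))))) ∧ x = min(0.480, 0.240) = 0.240

0.240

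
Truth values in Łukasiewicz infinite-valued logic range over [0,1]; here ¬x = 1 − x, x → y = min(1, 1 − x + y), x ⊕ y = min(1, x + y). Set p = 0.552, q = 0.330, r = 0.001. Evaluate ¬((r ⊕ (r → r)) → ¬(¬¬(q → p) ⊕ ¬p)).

1.000

r → r = min(1, 1 − 0.001 + 0.001) = min(1, 1.000) = 1.000
r ⊕ (r → r) = min(1, 0.001 + 1.000) = min(1, 1.001) = 1.000
q → p = min(1, 1 − 0.330 + 0.552) = min(1, 1.222) = 1.000
¬(q → p) = 1 − 1.000 = 0.000
¬¬(q → p) = 1 − 0.000 = 1.000
¬p = 1 − 0.552 = 0.448
¬¬(q → p) ⊕ ¬p = min(1, 1.000 + 0.448) = min(1, 1.448) = 1.000
¬(¬¬(q → p) ⊕ ¬p) = 1 − 1.000 = 0.000
(r ⊕ (r → r)) → ¬(¬¬(q → p) ⊕ ¬p) = min(1, 1 − 1.000 + 0.000) = min(1, 0.000) = 0.000
¬((r ⊕ (r → r)) → ¬(¬¬(q → p) ⊕ ¬p)) = 1 − 0.000 = 1.000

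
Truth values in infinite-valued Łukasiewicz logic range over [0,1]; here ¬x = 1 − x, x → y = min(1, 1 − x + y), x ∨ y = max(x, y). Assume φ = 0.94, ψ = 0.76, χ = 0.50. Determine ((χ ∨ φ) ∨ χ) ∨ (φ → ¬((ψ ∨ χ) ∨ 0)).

χ ∨ φ = max(0.50, 0.94) = 0.94
(χ ∨ φ) ∨ χ = max(0.94, 0.50) = 0.94
ψ ∨ χ = max(0.76, 0.50) = 0.76
(ψ ∨ χ) ∨ 0 = max(0.76, 0.00) = 0.76
¬((ψ ∨ χ) ∨ 0) = 1 − 0.76 = 0.24
φ → ¬((ψ ∨ χ) ∨ 0) = min(1, 1 − 0.94 + 0.24) = min(1, 0.30) = 0.30
((χ ∨ φ) ∨ χ) ∨ (φ → ¬((ψ ∨ χ) ∨ 0)) = max(0.94, 0.30) = 0.94

0.94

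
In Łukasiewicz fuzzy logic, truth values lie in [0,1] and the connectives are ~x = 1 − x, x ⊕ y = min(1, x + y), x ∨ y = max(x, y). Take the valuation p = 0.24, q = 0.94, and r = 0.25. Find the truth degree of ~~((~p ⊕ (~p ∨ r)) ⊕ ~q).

1.00

~p = 1 − 0.24 = 0.76
~p ∨ r = max(0.76, 0.25) = 0.76
~p ⊕ (~p ∨ r) = min(1, 0.76 + 0.76) = min(1, 1.52) = 1.00
~q = 1 − 0.94 = 0.06
(~p ⊕ (~p ∨ r)) ⊕ ~q = min(1, 1.00 + 0.06) = min(1, 1.06) = 1.00
~((~p ⊕ (~p ∨ r)) ⊕ ~q) = 1 − 1.00 = 0.00
~~((~p ⊕ (~p ∨ r)) ⊕ ~q) = 1 − 0.00 = 1.00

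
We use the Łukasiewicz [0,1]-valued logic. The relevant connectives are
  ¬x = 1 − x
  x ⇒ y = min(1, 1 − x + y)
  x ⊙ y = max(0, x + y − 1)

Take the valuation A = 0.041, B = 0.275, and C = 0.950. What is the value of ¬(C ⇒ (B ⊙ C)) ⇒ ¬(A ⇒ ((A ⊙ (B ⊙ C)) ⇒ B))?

B ⊙ C = max(0, 0.275 + 0.950 − 1) = max(0, 0.225) = 0.225
C ⇒ (B ⊙ C) = min(1, 1 − 0.950 + 0.225) = min(1, 0.275) = 0.275
¬(C ⇒ (B ⊙ C)) = 1 − 0.275 = 0.725
A ⊙ (B ⊙ C) = max(0, 0.041 + 0.225 − 1) = max(0, -0.734) = 0.000
(A ⊙ (B ⊙ C)) ⇒ B = min(1, 1 − 0.000 + 0.275) = min(1, 1.275) = 1.000
A ⇒ ((A ⊙ (B ⊙ C)) ⇒ B) = min(1, 1 − 0.041 + 1.000) = min(1, 1.959) = 1.000
¬(A ⇒ ((A ⊙ (B ⊙ C)) ⇒ B)) = 1 − 1.000 = 0.000
¬(C ⇒ (B ⊙ C)) ⇒ ¬(A ⇒ ((A ⊙ (B ⊙ C)) ⇒ B)) = min(1, 1 − 0.725 + 0.000) = min(1, 0.275) = 0.275

0.275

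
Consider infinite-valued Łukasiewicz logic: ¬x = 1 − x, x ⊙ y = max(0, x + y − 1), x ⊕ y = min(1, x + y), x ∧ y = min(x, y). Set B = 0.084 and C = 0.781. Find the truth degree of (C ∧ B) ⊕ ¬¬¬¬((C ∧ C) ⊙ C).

C ∧ B = min(0.781, 0.084) = 0.084
C ∧ C = min(0.781, 0.781) = 0.781
(C ∧ C) ⊙ C = max(0, 0.781 + 0.781 − 1) = max(0, 0.562) = 0.562
¬((C ∧ C) ⊙ C) = 1 − 0.562 = 0.438
¬¬((C ∧ C) ⊙ C) = 1 − 0.438 = 0.562
¬¬¬((C ∧ C) ⊙ C) = 1 − 0.562 = 0.438
¬¬¬¬((C ∧ C) ⊙ C) = 1 − 0.438 = 0.562
(C ∧ B) ⊕ ¬¬¬¬((C ∧ C) ⊙ C) = min(1, 0.084 + 0.562) = min(1, 0.646) = 0.646

0.646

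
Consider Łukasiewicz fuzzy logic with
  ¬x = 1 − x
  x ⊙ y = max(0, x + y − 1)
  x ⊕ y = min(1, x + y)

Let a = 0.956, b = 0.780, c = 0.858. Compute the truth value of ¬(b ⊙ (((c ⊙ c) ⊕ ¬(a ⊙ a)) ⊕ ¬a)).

0.372

c ⊙ c = max(0, 0.858 + 0.858 − 1) = max(0, 0.716) = 0.716
a ⊙ a = max(0, 0.956 + 0.956 − 1) = max(0, 0.912) = 0.912
¬(a ⊙ a) = 1 − 0.912 = 0.088
(c ⊙ c) ⊕ ¬(a ⊙ a) = min(1, 0.716 + 0.088) = min(1, 0.804) = 0.804
¬a = 1 − 0.956 = 0.044
((c ⊙ c) ⊕ ¬(a ⊙ a)) ⊕ ¬a = min(1, 0.804 + 0.044) = min(1, 0.848) = 0.848
b ⊙ (((c ⊙ c) ⊕ ¬(a ⊙ a)) ⊕ ¬a) = max(0, 0.780 + 0.848 − 1) = max(0, 0.628) = 0.628
¬(b ⊙ (((c ⊙ c) ⊕ ¬(a ⊙ a)) ⊕ ¬a)) = 1 − 0.628 = 0.372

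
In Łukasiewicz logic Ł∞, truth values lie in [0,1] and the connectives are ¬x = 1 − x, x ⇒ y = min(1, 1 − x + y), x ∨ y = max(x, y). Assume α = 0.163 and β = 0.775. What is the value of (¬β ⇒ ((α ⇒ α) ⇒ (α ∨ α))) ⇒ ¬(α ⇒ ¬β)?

¬β = 1 − 0.775 = 0.225
α ⇒ α = min(1, 1 − 0.163 + 0.163) = min(1, 1.000) = 1.000
α ∨ α = max(0.163, 0.163) = 0.163
(α ⇒ α) ⇒ (α ∨ α) = min(1, 1 − 1.000 + 0.163) = min(1, 0.163) = 0.163
¬β ⇒ ((α ⇒ α) ⇒ (α ∨ α)) = min(1, 1 − 0.225 + 0.163) = min(1, 0.938) = 0.938
α ⇒ ¬β = min(1, 1 − 0.163 + 0.225) = min(1, 1.062) = 1.000
¬(α ⇒ ¬β) = 1 − 1.000 = 0.000
(¬β ⇒ ((α ⇒ α) ⇒ (α ∨ α))) ⇒ ¬(α ⇒ ¬β) = min(1, 1 − 0.938 + 0.000) = min(1, 0.062) = 0.062

0.062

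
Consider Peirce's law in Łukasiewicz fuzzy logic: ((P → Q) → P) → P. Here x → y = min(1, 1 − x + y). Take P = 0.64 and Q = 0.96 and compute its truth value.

1.00

P → Q = min(1, 1 − 0.64 + 0.96) = min(1, 1.32) = 1.00
(P → Q) → P = min(1, 1 − 1.00 + 0.64) = min(1, 0.64) = 0.64
((P → Q) → P) → P = min(1, 1 − 0.64 + 0.64) = min(1, 1.00) = 1.00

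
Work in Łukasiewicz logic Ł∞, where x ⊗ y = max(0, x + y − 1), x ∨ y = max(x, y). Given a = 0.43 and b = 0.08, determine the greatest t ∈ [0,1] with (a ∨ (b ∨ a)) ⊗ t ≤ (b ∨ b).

0.65

b ∨ a = max(0.08, 0.43) = 0.43
a ∨ (b ∨ a) = max(0.43, 0.43) = 0.43
So the left factor is a ∨ (b ∨ a) = 0.43.
b ∨ b = max(0.08, 0.08) = 0.08
So the right-hand bound is b ∨ b = 0.08.
The residuum of the Łukasiewicz t-norm gives the supremum: min(1, 1 − 0.43 + 0.08).
1 − 0.43 + 0.08 = 0.65, so t = min(1, 0.65) = 0.65.
Check: 0.43 ⊗ 0.65 = max(0, 0.08) = 0.08 ≤ 0.08.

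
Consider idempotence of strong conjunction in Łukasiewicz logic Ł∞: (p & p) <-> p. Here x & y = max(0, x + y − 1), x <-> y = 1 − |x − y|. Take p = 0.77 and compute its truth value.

0.77

p & p = max(0, 0.77 + 0.77 − 1) = max(0, 0.54) = 0.54
(p & p) <-> p = 1 − |0.54 − 0.77| = 1 − 0.23 = 0.77
(The value 0.77 < 1 shows this instance is not satisfied; fails in Ł∞ since a ⊗ a = max(0, 2a−1) ≠ a in general.)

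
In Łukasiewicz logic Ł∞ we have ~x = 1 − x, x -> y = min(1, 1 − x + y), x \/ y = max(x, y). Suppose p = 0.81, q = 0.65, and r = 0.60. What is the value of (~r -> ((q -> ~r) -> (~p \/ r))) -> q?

0.65

~r = 1 − 0.60 = 0.40
q -> ~r = min(1, 1 − 0.65 + 0.40) = min(1, 0.75) = 0.75
~p = 1 − 0.81 = 0.19
~p \/ r = max(0.19, 0.60) = 0.60
(q -> ~r) -> (~p \/ r) = min(1, 1 − 0.75 + 0.60) = min(1, 0.85) = 0.85
~r -> ((q -> ~r) -> (~p \/ r)) = min(1, 1 − 0.40 + 0.85) = min(1, 1.45) = 1.00
(~r -> ((q -> ~r) -> (~p \/ r))) -> q = min(1, 1 − 1.00 + 0.65) = min(1, 0.65) = 0.65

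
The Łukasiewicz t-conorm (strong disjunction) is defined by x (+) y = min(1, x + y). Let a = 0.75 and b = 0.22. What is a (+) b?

a (+) b = min(1, 0.75 + 0.22) = min(1, 0.97) = 0.97
For comparison, the Gödel t-conorm max(x, y) would give 0.75.

0.97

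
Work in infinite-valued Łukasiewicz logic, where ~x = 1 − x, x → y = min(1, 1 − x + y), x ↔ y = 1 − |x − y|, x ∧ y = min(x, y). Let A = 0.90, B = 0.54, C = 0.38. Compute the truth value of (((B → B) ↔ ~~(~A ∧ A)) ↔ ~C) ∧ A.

B → B = min(1, 1 − 0.54 + 0.54) = min(1, 1.00) = 1.00
~A = 1 − 0.90 = 0.10
~A ∧ A = min(0.10, 0.90) = 0.10
~(~A ∧ A) = 1 − 0.10 = 0.90
~~(~A ∧ A) = 1 − 0.90 = 0.10
(B → B) ↔ ~~(~A ∧ A) = 1 − |1.00 − 0.10| = 1 − 0.90 = 0.10
~C = 1 − 0.38 = 0.62
((B → B) ↔ ~~(~A ∧ A)) ↔ ~C = 1 − |0.10 − 0.62| = 1 − 0.52 = 0.48
(((B → B) ↔ ~~(~A ∧ A)) ↔ ~C) ∧ A = min(0.48, 0.90) = 0.48

0.48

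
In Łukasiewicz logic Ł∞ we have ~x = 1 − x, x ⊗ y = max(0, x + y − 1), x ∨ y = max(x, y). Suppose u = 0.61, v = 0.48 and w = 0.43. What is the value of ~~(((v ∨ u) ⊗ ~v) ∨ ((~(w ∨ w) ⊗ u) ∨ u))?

0.61

v ∨ u = max(0.48, 0.61) = 0.61
~v = 1 − 0.48 = 0.52
(v ∨ u) ⊗ ~v = max(0, 0.61 + 0.52 − 1) = max(0, 0.13) = 0.13
w ∨ w = max(0.43, 0.43) = 0.43
~(w ∨ w) = 1 − 0.43 = 0.57
~(w ∨ w) ⊗ u = max(0, 0.57 + 0.61 − 1) = max(0, 0.18) = 0.18
(~(w ∨ w) ⊗ u) ∨ u = max(0.18, 0.61) = 0.61
((v ∨ u) ⊗ ~v) ∨ ((~(w ∨ w) ⊗ u) ∨ u) = max(0.13, 0.61) = 0.61
~(((v ∨ u) ⊗ ~v) ∨ ((~(w ∨ w) ⊗ u) ∨ u)) = 1 − 0.61 = 0.39
~~(((v ∨ u) ⊗ ~v) ∨ ((~(w ∨ w) ⊗ u) ∨ u)) = 1 − 0.39 = 0.61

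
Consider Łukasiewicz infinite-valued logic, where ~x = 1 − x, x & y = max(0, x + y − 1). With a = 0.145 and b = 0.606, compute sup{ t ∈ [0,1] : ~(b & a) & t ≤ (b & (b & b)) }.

0.000

b & a = max(0, 0.606 + 0.145 − 1) = max(0, -0.249) = 0.000
~(b & a) = 1 − 0.000 = 1.000
So the left factor is ~(b & a) = 1.000.
b & b = max(0, 0.606 + 0.606 − 1) = max(0, 0.212) = 0.212
b & (b & b) = max(0, 0.606 + 0.212 − 1) = max(0, -0.182) = 0.000
So the right-hand bound is b & (b & b) = 0.000.
The residuum of the Łukasiewicz t-norm gives the supremum: min(1, 1 − 1.000 + 0.000).
1 − 1.000 + 0.000 = 0.000, so t = min(1, 0.000) = 0.000.
Check: 1.000 & 0.000 = max(0, 0.000) = 0.000 ≤ 0.000.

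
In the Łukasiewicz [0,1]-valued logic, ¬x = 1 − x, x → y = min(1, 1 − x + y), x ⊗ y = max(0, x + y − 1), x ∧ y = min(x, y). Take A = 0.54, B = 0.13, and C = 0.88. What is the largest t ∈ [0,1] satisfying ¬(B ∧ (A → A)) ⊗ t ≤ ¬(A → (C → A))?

0.13

A → A = min(1, 1 − 0.54 + 0.54) = min(1, 1.00) = 1.00
B ∧ (A → A) = min(0.13, 1.00) = 0.13
¬(B ∧ (A → A)) = 1 − 0.13 = 0.87
So the left factor is ¬(B ∧ (A → A)) = 0.87.
C → A = min(1, 1 − 0.88 + 0.54) = min(1, 0.66) = 0.66
A → (C → A) = min(1, 1 − 0.54 + 0.66) = min(1, 1.12) = 1.00
¬(A → (C → A)) = 1 − 1.00 = 0.00
So the right-hand bound is ¬(A → (C → A)) = 0.00.
The residuum of the Łukasiewicz t-norm gives the supremum: min(1, 1 − 0.87 + 0.00).
1 − 0.87 + 0.00 = 0.13, so t = min(1, 0.13) = 0.13.
Check: 0.87 ⊗ 0.13 = max(0, 0.00) = 0.00 ≤ 0.00.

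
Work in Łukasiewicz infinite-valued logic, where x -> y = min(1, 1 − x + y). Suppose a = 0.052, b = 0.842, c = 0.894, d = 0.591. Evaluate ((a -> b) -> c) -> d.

0.697

a -> b = min(1, 1 − 0.052 + 0.842) = min(1, 1.790) = 1.000
(a -> b) -> c = min(1, 1 − 1.000 + 0.894) = min(1, 0.894) = 0.894
((a -> b) -> c) -> d = min(1, 1 − 0.894 + 0.591) = min(1, 0.697) = 0.697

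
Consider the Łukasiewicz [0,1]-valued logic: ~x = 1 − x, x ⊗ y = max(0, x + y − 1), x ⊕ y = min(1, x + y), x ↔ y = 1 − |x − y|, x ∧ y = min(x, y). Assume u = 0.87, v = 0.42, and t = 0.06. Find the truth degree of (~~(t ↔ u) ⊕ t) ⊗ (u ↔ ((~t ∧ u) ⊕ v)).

t ↔ u = 1 − |0.06 − 0.87| = 1 − 0.81 = 0.19
~(t ↔ u) = 1 − 0.19 = 0.81
~~(t ↔ u) = 1 − 0.81 = 0.19
~~(t ↔ u) ⊕ t = min(1, 0.19 + 0.06) = min(1, 0.25) = 0.25
~t = 1 − 0.06 = 0.94
~t ∧ u = min(0.94, 0.87) = 0.87
(~t ∧ u) ⊕ v = min(1, 0.87 + 0.42) = min(1, 1.29) = 1.00
u ↔ ((~t ∧ u) ⊕ v) = 1 − |0.87 − 1.00| = 1 − 0.13 = 0.87
(~~(t ↔ u) ⊕ t) ⊗ (u ↔ ((~t ∧ u) ⊕ v)) = max(0, 0.25 + 0.87 − 1) = max(0, 0.12) = 0.12

0.12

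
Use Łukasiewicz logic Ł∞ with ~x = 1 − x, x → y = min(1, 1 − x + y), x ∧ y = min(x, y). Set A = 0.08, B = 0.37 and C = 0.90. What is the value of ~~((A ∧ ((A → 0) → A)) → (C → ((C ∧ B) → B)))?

1.00

A → 0 = min(1, 1 − 0.08 + 0.00) = min(1, 0.92) = 0.92
(A → 0) → A = min(1, 1 − 0.92 + 0.08) = min(1, 0.16) = 0.16
A ∧ ((A → 0) → A) = min(0.08, 0.16) = 0.08
C ∧ B = min(0.90, 0.37) = 0.37
(C ∧ B) → B = min(1, 1 − 0.37 + 0.37) = min(1, 1.00) = 1.00
C → ((C ∧ B) → B) = min(1, 1 − 0.90 + 1.00) = min(1, 1.10) = 1.00
(A ∧ ((A → 0) → A)) → (C → ((C ∧ B) → B)) = min(1, 1 − 0.08 + 1.00) = min(1, 1.92) = 1.00
~((A ∧ ((A → 0) → A)) → (C → ((C ∧ B) → B))) = 1 − 1.00 = 0.00
~~((A ∧ ((A → 0) → A)) → (C → ((C ∧ B) → B))) = 1 − 0.00 = 1.00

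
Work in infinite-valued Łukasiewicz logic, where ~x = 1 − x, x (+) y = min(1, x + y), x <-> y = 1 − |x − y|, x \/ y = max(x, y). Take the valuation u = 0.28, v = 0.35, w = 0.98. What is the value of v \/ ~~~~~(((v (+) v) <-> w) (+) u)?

0.35

v (+) v = min(1, 0.35 + 0.35) = min(1, 0.70) = 0.70
(v (+) v) <-> w = 1 − |0.70 − 0.98| = 1 − 0.28 = 0.72
((v (+) v) <-> w) (+) u = min(1, 0.72 + 0.28) = min(1, 1.00) = 1.00
~(((v (+) v) <-> w) (+) u) = 1 − 1.00 = 0.00
~~(((v (+) v) <-> w) (+) u) = 1 − 0.00 = 1.00
~~~(((v (+) v) <-> w) (+) u) = 1 − 1.00 = 0.00
~~~~(((v (+) v) <-> w) (+) u) = 1 − 0.00 = 1.00
~~~~~(((v (+) v) <-> w) (+) u) = 1 − 1.00 = 0.00
v \/ ~~~~~(((v (+) v) <-> w) (+) u) = max(0.35, 0.00) = 0.35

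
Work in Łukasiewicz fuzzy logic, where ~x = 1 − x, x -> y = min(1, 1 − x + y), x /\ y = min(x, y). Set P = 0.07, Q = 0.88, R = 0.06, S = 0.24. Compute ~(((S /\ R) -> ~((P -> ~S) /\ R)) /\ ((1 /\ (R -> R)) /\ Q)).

0.12

S /\ R = min(0.24, 0.06) = 0.06
~S = 1 − 0.24 = 0.76
P -> ~S = min(1, 1 − 0.07 + 0.76) = min(1, 1.69) = 1.00
(P -> ~S) /\ R = min(1.00, 0.06) = 0.06
~((P -> ~S) /\ R) = 1 − 0.06 = 0.94
(S /\ R) -> ~((P -> ~S) /\ R) = min(1, 1 − 0.06 + 0.94) = min(1, 1.88) = 1.00
R -> R = min(1, 1 − 0.06 + 0.06) = min(1, 1.00) = 1.00
1 /\ (R -> R) = min(1.00, 1.00) = 1.00
(1 /\ (R -> R)) /\ Q = min(1.00, 0.88) = 0.88
((S /\ R) -> ~((P -> ~S) /\ R)) /\ ((1 /\ (R -> R)) /\ Q) = min(1.00, 0.88) = 0.88
~(((S /\ R) -> ~((P -> ~S) /\ R)) /\ ((1 /\ (R -> R)) /\ Q)) = 1 − 0.88 = 0.12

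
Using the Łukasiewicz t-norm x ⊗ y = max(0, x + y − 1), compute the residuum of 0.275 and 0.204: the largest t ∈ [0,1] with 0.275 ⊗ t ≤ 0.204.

The residuum of the Łukasiewicz t-norm gives the supremum: min(1, 1 − 0.275 + 0.204).
1 − 0.275 + 0.204 = 0.929, so t = min(1, 0.929) = 0.929.
Check: 0.275 ⊗ 0.929 = max(0, 0.204) = 0.204 ≤ 0.204.

0.929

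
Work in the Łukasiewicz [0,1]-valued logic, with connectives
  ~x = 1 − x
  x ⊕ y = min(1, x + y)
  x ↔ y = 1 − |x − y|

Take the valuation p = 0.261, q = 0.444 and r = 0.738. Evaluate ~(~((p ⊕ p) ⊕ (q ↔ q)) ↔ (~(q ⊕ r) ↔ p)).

p ⊕ p = min(1, 0.261 + 0.261) = min(1, 0.522) = 0.522
q ↔ q = 1 − |0.444 − 0.444| = 1 − 0.000 = 1.000
(p ⊕ p) ⊕ (q ↔ q) = min(1, 0.522 + 1.000) = min(1, 1.522) = 1.000
~((p ⊕ p) ⊕ (q ↔ q)) = 1 − 1.000 = 0.000
q ⊕ r = min(1, 0.444 + 0.738) = min(1, 1.182) = 1.000
~(q ⊕ r) = 1 − 1.000 = 0.000
~(q ⊕ r) ↔ p = 1 − |0.000 − 0.261| = 1 − 0.261 = 0.739
~((p ⊕ p) ⊕ (q ↔ q)) ↔ (~(q ⊕ r) ↔ p) = 1 − |0.000 − 0.739| = 1 − 0.739 = 0.261
~(~((p ⊕ p) ⊕ (q ↔ q)) ↔ (~(q ⊕ r) ↔ p)) = 1 − 0.261 = 0.739

0.739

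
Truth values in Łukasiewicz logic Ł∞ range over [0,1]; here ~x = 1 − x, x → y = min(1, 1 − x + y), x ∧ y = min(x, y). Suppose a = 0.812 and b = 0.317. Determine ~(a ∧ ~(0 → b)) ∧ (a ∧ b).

0 → b = min(1, 1 − 0.000 + 0.317) = min(1, 1.317) = 1.000
~(0 → b) = 1 − 1.000 = 0.000
a ∧ ~(0 → b) = min(0.812, 0.000) = 0.000
~(a ∧ ~(0 → b)) = 1 − 0.000 = 1.000
a ∧ b = min(0.812, 0.317) = 0.317
~(a ∧ ~(0 → b)) ∧ (a ∧ b) = min(1.000, 0.317) = 0.317

0.317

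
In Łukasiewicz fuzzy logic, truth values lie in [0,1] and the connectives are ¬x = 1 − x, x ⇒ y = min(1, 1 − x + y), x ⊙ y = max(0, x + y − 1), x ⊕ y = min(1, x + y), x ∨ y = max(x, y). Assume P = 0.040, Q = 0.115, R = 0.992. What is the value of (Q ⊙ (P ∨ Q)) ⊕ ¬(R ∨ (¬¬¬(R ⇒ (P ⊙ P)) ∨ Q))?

0.008

P ∨ Q = max(0.040, 0.115) = 0.115
Q ⊙ (P ∨ Q) = max(0, 0.115 + 0.115 − 1) = max(0, -0.770) = 0.000
P ⊙ P = max(0, 0.040 + 0.040 − 1) = max(0, -0.920) = 0.000
R ⇒ (P ⊙ P) = min(1, 1 − 0.992 + 0.000) = min(1, 0.008) = 0.008
¬(R ⇒ (P ⊙ P)) = 1 − 0.008 = 0.992
¬¬(R ⇒ (P ⊙ P)) = 1 − 0.992 = 0.008
¬¬¬(R ⇒ (P ⊙ P)) = 1 − 0.008 = 0.992
¬¬¬(R ⇒ (P ⊙ P)) ∨ Q = max(0.992, 0.115) = 0.992
R ∨ (¬¬¬(R ⇒ (P ⊙ P)) ∨ Q) = max(0.992, 0.992) = 0.992
¬(R ∨ (¬¬¬(R ⇒ (P ⊙ P)) ∨ Q)) = 1 − 0.992 = 0.008
(Q ⊙ (P ∨ Q)) ⊕ ¬(R ∨ (¬¬¬(R ⇒ (P ⊙ P)) ∨ Q)) = min(1, 0.000 + 0.008) = min(1, 0.008) = 0.008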